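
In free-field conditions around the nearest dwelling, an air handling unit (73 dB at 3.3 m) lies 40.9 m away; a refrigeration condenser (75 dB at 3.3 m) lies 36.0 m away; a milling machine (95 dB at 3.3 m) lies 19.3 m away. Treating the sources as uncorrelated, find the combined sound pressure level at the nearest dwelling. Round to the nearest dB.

80 dB

Apply inverse-square spreading to bring every level to the receiver, then sum 10^(L/10).
air handling unit: 73 − 20·log₁₀(40.9/3.3) = 73 − 21.86 = 51.14 dB.
refrigeration condenser: 75 − 20·log₁₀(36.0/3.3) = 75 − 20.76 = 54.24 dB.
milling machine: 95 − 20·log₁₀(19.3/3.3) = 95 − 15.34 = 79.66 dB.
Σ 10^(L/10) = 9.285e+07 → L_total = 10·log₁₀(9.285e+07) = 79.68 dB.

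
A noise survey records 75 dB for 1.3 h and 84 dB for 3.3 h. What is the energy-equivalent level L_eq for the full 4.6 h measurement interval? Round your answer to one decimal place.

L_eq = 10·log₁₀[(1/T)·Σ tᵢ·10^(Lᵢ/10)] with T = 4.6 h.
Σ tᵢ·10^(Lᵢ/10) = 1.3·10^(75/10) + 3.3·10^(84/10) = 8.700e+08.
L_eq = 10·log₁₀(8.700e+08/4.6) = 82.77 dB.

82.8 dB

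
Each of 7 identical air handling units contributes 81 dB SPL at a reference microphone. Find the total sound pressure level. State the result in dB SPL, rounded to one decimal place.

89.5 dB SPL

L_total = L₁ + 10·log₁₀ N for N identical incoherent sources.
L_total = 81 + 10·log₁₀(7) = 81 + 8.451 = 89.45 dB SPL.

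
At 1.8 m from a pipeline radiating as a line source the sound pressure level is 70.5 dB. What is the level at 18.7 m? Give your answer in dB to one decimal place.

For a line source, L₂ = L₁ − 10·log₁₀(r₂/r₁).
L₂ = 70.5 − 10·log₁₀(18.7/1.8) = 70.5 − 10.166 = 60.33 dB.

60.3 dB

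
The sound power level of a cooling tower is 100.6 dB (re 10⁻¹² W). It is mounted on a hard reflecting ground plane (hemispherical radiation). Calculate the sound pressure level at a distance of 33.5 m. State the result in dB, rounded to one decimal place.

62.1 dB

L_p = L_w − 10·log₁₀(2π·r²) with r = 33.5 m.
2π·r² = 7051 m², 10·log₁₀ of that is 38.483 dB.
L_p = 100.6 − 38.483 = 62.12 dB.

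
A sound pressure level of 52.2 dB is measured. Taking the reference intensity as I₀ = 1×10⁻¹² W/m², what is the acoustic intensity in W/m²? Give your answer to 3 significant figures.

I = I₀·10^(L/10) = 10⁻¹² × 10^(52.2/10) = 10^(-6.780).

1.66e-07 W/m²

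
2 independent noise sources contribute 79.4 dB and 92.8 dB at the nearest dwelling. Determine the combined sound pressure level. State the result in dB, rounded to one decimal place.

For uncorrelated sources the intensities add, so convert each level to linear form, sum, and take 10·log₁₀ of the total.
Σ 10^(L/10) = 10^(79.4/10) + 10^(92.8/10) = 1.993e+09.
L_total = 10·log₁₀(1.993e+09) = 92.99 dB.

93.0 dB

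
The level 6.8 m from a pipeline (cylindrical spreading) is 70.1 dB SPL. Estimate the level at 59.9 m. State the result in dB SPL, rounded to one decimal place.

For a line source, L₂ = L₁ − 10·log₁₀(r₂/r₁).
L₂ = 70.1 − 10·log₁₀(59.9/6.8) = 70.1 − 9.449 = 60.65 dB SPL.

60.7 dB SPL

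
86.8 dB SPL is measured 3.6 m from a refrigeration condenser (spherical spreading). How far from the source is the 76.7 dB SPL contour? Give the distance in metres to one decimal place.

11.5 m

For a point source L₁ − L₂ = 20·log₁₀(r₂/r₁), so r₂ = r₁·10^((L₁−L₂)/20).
r₂ = 3.6·10^((86.8−76.7)/20) = 3.6·10^(10.1/20) = 11.52 m.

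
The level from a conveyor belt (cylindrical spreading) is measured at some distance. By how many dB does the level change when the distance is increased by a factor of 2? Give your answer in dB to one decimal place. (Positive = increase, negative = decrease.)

A line source loses 3 dB per doubling of distance; generally ΔL = −10·log₁₀(r₂/r₁).
ΔL = −10·log₁₀(2) = -3.01 dB.

-3.0 dB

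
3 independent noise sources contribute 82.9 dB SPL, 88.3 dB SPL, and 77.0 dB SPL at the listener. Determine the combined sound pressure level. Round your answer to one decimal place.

Incoherent sources combine by intensity addition: L_total = 10·log₁₀(Σ 10^(L_i/10)).
Σ 10^(L/10) = 10^(82.9/10) + 10^(88.3/10) + 10^(77.0/10) = 9.212e+08.
L_total = 10·log₁₀(9.212e+08) = 89.64 dB SPL.

89.6 dB SPL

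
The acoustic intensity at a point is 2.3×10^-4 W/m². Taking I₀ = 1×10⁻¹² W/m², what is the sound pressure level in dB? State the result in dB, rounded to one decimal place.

83.6 dB

I/I₀ = 2.3×10^-4/10⁻¹² = 2.3×10^8, and L = 10·log₁₀(I/I₀).
L = 10·(0.3617 + 8) = 83.62 dB.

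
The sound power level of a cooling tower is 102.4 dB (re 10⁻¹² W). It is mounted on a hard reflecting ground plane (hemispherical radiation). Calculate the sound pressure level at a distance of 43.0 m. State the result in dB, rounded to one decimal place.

The power spreads over a hemisphere of area 2π·r², so L_p = L_w − 10·log₁₀(2π·r²).
2π·r² = 1.162e+04 m², 10·log₁₀ of that is 40.651 dB.
L_p = 102.4 − 40.651 = 61.75 dB.

61.7 dB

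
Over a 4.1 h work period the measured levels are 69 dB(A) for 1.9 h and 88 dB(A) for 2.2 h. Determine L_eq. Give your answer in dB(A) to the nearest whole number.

The energy average is taken in the linear domain: L_eq = 10·log₁₀[(Σ tᵢ·10^(Lᵢ/10))/T], T = 4.1 h.
Σ tᵢ·10^(Lᵢ/10) = 1.9·10^(69/10) + 2.2·10^(88/10) = 1.403e+09.
L_eq = 10·log₁₀(1.403e+09/4.1) = 85.34 dB(A).

85 dB(A)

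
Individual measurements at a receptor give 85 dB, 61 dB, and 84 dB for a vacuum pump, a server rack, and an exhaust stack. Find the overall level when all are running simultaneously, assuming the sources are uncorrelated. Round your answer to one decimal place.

Incoherent sources combine by intensity addition: L_total = 10·log₁₀(Σ 10^(L_i/10)).
Σ 10^(L/10) = 10^(85/10) + 10^(61/10) + 10^(84/10) = 5.687e+08.
L_total = 10·log₁₀(5.687e+08) = 87.55 dB.

87.5 dB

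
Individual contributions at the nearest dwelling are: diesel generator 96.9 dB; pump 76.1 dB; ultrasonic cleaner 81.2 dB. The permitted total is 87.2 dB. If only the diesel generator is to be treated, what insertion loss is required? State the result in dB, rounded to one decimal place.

Everything except the diesel generator sums to 10^(76.1/10) + 10^(81.2/10) = 1.726e+08 in linear terms, 82.37 dB.
The limit corresponds to 10^(87.2/10) = 5.248e+08; subtracting the fixed part leaves 3.522e+08 for the diesel generator, i.e. 85.47 dB.
So the diesel generator must be reduced from 96.9 to 85.47 dB: IL = 11.43 dB.

11.4 dB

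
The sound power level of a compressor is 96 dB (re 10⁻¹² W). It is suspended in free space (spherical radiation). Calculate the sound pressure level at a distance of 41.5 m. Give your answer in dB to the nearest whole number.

The power spreads over a sphere of area 4π·r², so L_p = L_w − 10·log₁₀(4π·r²).
4π·r² = 2.164e+04 m², 10·log₁₀ of that is 43.353 dB.
L_p = 96 − 43.353 = 52.65 dB.

53 dB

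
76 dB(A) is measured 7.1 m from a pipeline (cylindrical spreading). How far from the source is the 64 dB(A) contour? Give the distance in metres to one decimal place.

112.5 m

The 12.0 dB drop corresponds to a distance ratio of 10^(12.0/10) for a line source.
r₂ = 7.1·10^((76−64)/10) = 7.1·10^(12.0/10) = 112.53 m.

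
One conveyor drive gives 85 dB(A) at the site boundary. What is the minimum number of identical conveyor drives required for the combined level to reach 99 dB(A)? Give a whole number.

Need L₁ + 10·log₁₀ N ≥ 99, i.e. log₁₀ N ≥ 1.40.
N ≥ 10^(14.0/10) = 25.119, so N = 26.

26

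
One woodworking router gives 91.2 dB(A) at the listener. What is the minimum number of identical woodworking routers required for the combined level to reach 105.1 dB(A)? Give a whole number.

N identical sources give L₁ + 10·log₁₀ N, so require 10·log₁₀ N ≥ 105.1 − 91.2 = 13.9 dB.
N ≥ 10^(13.9/10) = 24.547, so N = 25.

25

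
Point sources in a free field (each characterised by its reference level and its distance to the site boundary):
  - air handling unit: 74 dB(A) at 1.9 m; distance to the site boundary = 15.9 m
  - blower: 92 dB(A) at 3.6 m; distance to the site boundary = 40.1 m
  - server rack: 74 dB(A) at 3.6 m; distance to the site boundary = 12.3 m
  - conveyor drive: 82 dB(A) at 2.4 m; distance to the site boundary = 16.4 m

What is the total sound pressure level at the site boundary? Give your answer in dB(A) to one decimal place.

Apply inverse-square spreading to bring every level to the receiver, then sum 10^(L/10).
air handling unit: 74 − 20·log₁₀(15.9/1.9) = 74 − 18.45 = 55.55 dB(A).
blower: 92 − 20·log₁₀(40.1/3.6) = 92 − 20.94 = 71.06 dB(A).
server rack: 74 − 20·log₁₀(12.3/3.6) = 74 − 10.67 = 63.33 dB(A).
conveyor drive: 82 − 20·log₁₀(16.4/2.4) = 82 − 16.69 = 65.31 dB(A).
Σ 10^(L/10) = 1.868e+07 → L_total = 10·log₁₀(1.868e+07) = 72.71 dB(A).

72.7 dB(A)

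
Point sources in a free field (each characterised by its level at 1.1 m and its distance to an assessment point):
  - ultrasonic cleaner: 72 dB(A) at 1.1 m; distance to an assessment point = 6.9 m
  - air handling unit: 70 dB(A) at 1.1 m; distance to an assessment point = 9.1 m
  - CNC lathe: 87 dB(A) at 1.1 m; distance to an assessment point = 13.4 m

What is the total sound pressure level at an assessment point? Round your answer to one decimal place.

Apply inverse-square spreading to bring every level to the receiver, then sum 10^(L/10).
ultrasonic cleaner: 72 − 20·log₁₀(6.9/1.1) = 72 − 15.95 = 56.05 dB(A).
air handling unit: 70 − 20·log₁₀(9.1/1.1) = 70 − 18.35 = 51.65 dB(A).
CNC lathe: 87 − 20·log₁₀(13.4/1.1) = 87 − 21.71 = 65.29 dB(A).
Σ 10^(L/10) = 3.926e+06 → L_total = 10·log₁₀(3.926e+06) = 65.94 dB(A).

65.9 dB(A)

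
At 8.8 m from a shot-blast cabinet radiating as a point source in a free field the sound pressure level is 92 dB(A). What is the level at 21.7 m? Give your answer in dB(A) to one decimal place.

Spherical spreading from a point source gives a 20·log₁₀(r₂/r₁) drop.
L₂ = 92 − 20·log₁₀(21.7/8.8) = 92 − 7.840 = 84.16 dB(A).

84.2 dB(A)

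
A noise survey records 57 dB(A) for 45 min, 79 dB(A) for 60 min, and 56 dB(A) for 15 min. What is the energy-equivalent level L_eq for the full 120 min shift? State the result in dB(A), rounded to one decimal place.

76.0 dB(A)

The energy average is taken in the linear domain: L_eq = 10·log₁₀[(Σ tᵢ·10^(Lᵢ/10))/T], T = 120 min.
Σ tᵢ·10^(Lᵢ/10) = 45·10^(57/10) + 60·10^(79/10) + 15·10^(56/10) = 4.794e+09.
L_eq = 10·log₁₀(4.794e+09/120) = 76.02 dB(A).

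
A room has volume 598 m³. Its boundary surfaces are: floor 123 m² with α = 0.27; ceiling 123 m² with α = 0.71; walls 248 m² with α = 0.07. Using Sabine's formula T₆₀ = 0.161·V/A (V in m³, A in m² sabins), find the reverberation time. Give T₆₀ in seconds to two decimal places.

Total absorption A = 123·0.27 + 123·0.71 + 248·0.07 = 137.90 m² sabins.
T₆₀ = 0.161 × 598 / 137.90 = 0.698 s.

0.70 s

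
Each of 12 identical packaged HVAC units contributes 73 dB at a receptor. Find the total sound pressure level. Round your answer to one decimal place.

83.8 dB

N identical incoherent sources raise the level by 10·log₁₀ N.
L_total = 73 + 10·log₁₀(12) = 73 + 10.792 = 83.79 dB.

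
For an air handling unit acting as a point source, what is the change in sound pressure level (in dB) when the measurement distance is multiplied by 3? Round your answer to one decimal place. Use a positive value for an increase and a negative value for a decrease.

-9.5 dB

Point-source spreading: ΔL = −20·log₁₀(r₂/r₁).
ΔL = −20·log₁₀(3) = -9.54 dB.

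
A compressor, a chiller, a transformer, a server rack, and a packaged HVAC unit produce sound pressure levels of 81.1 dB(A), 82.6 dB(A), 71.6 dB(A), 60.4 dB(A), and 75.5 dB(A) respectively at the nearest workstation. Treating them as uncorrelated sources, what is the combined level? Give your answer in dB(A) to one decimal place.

85.6 dB(A)

Incoherent sources combine by intensity addition: L_total = 10·log₁₀(Σ 10^(L_i/10)).
Σ 10^(L/10) = 10^(81.1/10) + 10^(82.6/10) + 10^(71.6/10) + 10^(60.4/10) + 10^(75.5/10) = 3.618e+08.
L_total = 10·log₁₀(3.618e+08) = 85.59 dB(A).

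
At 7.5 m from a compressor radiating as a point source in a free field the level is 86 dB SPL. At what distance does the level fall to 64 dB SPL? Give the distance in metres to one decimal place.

94.4 m

Point-source spreading drops the level by 20·log₁₀(r₂/r₁); inverting, r₂/r₁ = 10^(ΔL/20).
r₂ = 7.5·10^((86−64)/20) = 7.5·10^(22.0/20) = 94.42 m.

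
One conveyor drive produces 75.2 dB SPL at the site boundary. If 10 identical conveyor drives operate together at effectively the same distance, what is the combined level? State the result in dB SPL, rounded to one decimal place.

L_total = L₁ + 10·log₁₀ N for N identical incoherent sources.
L_total = 75.2 + 10·log₁₀(10) = 75.2 + 10.000 = 85.20 dB SPL.

85.2 dB SPL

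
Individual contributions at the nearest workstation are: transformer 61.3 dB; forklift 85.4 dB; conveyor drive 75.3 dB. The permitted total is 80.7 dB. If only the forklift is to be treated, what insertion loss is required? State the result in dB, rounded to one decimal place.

Fixed contribution from the other sources: Σ 10^(L/10) = 10^(61.3/10) + 10^(75.3/10) = 3.523e+07 (75.47 dB).
The limit corresponds to 10^(80.7/10) = 1.175e+08; subtracting the fixed part leaves 8.226e+07 for the forklift, i.e. 79.15 dB.
Required insertion loss = 85.4 − 79.15 = 6.25 dB.

6.2 dB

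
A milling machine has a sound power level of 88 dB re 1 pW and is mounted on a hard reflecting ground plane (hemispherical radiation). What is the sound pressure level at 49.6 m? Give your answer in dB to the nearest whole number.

46 dB

The power spreads over a hemisphere of area 2π·r², so L_p = L_w − 10·log₁₀(2π·r²).
2π·r² = 1.546e+04 m², 10·log₁₀ of that is 41.891 dB.
L_p = 88 − 41.891 = 46.11 dB.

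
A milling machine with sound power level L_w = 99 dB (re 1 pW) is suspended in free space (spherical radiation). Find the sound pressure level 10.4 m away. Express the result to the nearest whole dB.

68 dB

L_p = L_w − 10·log₁₀(4π·r²) with r = 10.4 m.
4π·r² = 1359 m², 10·log₁₀ of that is 31.333 dB.
L_p = 99 − 31.333 = 67.67 dB.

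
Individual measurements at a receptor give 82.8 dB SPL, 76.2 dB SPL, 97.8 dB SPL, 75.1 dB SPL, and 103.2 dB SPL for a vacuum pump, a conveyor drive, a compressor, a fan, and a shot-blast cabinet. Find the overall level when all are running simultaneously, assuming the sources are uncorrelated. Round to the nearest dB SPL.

Incoherent sources combine by intensity addition: L_total = 10·log₁₀(Σ 10^(L_i/10)).
Σ 10^(L/10) = 10^(82.8/10) + 10^(76.2/10) + 10^(97.8/10) + 10^(75.1/10) + 10^(103.2/10) = 2.718e+10.
L_total = 10·log₁₀(2.718e+10) = 104.34 dB SPL.

104 dB SPL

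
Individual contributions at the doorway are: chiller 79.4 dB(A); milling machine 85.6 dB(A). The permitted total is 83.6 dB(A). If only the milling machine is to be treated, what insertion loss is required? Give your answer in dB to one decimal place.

4.1 dB

The untreated sources together contribute 10^(79.4/10) = 8.710e+07, i.e. 79.40 dB(A).
To meet 83.6 dB(A) overall, the treated milling machine may contribute at most 10^(83.6/10) − 8.710e+07 = 1.420e+08, i.e. 81.52 dB(A).
So the milling machine must be reduced from 85.6 to 81.52 dB(A): IL = 4.08 dB.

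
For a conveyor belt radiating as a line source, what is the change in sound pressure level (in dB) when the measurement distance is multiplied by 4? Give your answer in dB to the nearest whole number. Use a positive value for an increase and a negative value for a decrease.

A line source loses 3 dB per doubling of distance; generally ΔL = −10·log₁₀(r₂/r₁).
ΔL = −10·log₁₀(4) = -6.02 dB.

-6 dB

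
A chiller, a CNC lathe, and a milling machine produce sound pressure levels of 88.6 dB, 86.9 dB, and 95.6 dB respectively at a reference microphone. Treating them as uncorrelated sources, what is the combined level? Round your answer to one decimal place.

96.9 dB

For uncorrelated sources the intensities add, so convert each level to linear form, sum, and take 10·log₁₀ of the total.
Σ 10^(L/10) = 10^(88.6/10) + 10^(86.9/10) + 10^(95.6/10) = 4.845e+09.
L_total = 10·log₁₀(4.845e+09) = 96.85 dB.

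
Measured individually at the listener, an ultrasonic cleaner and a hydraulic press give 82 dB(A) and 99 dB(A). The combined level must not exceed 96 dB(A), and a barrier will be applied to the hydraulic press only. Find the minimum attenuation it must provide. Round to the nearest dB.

3 dB

Fixed contribution from the other source: Σ 10^(L/10) = 10^(82/10) = 1.585e+08 (82.00 dB(A)).
To meet 96 dB(A) overall, the treated hydraulic press may contribute at most 10^(96/10) − 1.585e+08 = 3.823e+09, i.e. 95.82 dB(A).
So the hydraulic press must be reduced from 99 to 95.82 dB(A): IL = 3.18 dB.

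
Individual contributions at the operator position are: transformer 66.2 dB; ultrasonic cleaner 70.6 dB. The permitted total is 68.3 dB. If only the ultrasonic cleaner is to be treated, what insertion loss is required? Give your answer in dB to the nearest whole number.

6 dB

The untreated sources together contribute 10^(66.2/10) = 4.169e+06, i.e. 66.20 dB.
The limit corresponds to 10^(68.3/10) = 6.761e+06; subtracting the fixed part leaves 2.592e+06 for the ultrasonic cleaner, i.e. 64.14 dB.
Required insertion loss = 70.6 − 64.14 = 6.46 dB.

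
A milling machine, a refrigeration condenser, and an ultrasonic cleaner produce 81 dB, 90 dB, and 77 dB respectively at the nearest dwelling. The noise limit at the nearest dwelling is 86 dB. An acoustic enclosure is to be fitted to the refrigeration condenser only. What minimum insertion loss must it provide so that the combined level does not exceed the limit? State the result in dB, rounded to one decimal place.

6.5 dB

The untreated sources together contribute 10^(81/10) + 10^(77/10) = 1.760e+08, i.e. 82.46 dB.
To meet 86 dB overall, the treated refrigeration condenser may contribute at most 10^(86/10) − 1.760e+08 = 2.221e+08, i.e. 83.47 dB.
So the refrigeration condenser must be reduced from 90 to 83.47 dB: IL = 6.53 dB.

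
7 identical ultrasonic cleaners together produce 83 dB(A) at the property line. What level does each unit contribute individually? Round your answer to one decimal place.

74.5 dB(A)

7 equal contributions raise the level by 10·log₁₀ 7 = 8.451 dB, so each unit alone gives 83 − 8.451.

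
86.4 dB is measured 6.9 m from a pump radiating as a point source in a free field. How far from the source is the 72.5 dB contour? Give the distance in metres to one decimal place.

34.2 m

The 13.9 dB drop corresponds to a distance ratio of 10^(13.9/20) for a point source.
r₂ = 6.9·10^((86.4−72.5)/20) = 6.9·10^(13.9/20) = 34.19 m.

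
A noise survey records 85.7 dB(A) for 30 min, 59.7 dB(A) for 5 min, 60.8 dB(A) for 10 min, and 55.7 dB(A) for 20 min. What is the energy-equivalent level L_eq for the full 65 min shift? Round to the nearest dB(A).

82 dB(A)

L_eq = 10·log₁₀[(1/T)·Σ tᵢ·10^(Lᵢ/10)] with T = 65 min.
Σ tᵢ·10^(Lᵢ/10) = 30·10^(85.7/10) + 5·10^(59.7/10) + 10·10^(60.8/10) + 20·10^(55.7/10) = 1.117e+10.
L_eq = 10·log₁₀(1.117e+10/65) = 82.35 dB(A).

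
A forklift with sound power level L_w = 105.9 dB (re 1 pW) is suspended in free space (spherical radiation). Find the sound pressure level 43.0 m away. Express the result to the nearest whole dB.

Free-field spherical radiation: L_p = L_w − 10·log₁₀(4π·r²), r = 43.0 m.
4π·r² = 2.324e+04 m², 10·log₁₀ of that is 43.661 dB.
L_p = 105.9 − 43.661 = 62.24 dB.

62 dB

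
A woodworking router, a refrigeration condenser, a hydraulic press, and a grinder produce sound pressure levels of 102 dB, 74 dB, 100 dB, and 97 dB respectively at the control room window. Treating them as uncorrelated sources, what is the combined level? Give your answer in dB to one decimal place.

Incoherent sources combine by intensity addition: L_total = 10·log₁₀(Σ 10^(L_i/10)).
Σ 10^(L/10) = 10^(102/10) + 10^(74/10) + 10^(100/10) + 10^(97/10) = 3.089e+10.
L_total = 10·log₁₀(3.089e+10) = 104.90 dB.

104.9 dB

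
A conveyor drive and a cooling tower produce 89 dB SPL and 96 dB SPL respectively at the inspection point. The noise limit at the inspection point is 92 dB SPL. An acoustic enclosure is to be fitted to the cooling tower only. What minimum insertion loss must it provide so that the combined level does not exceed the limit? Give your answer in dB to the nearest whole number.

7 dB

Fixed contribution from the other source: Σ 10^(L/10) = 10^(89/10) = 7.943e+08 (89.00 dB SPL).
To meet 92 dB SPL overall, the treated cooling tower may contribute at most 10^(92/10) − 7.943e+08 = 7.906e+08, i.e. 88.98 dB SPL.
So the cooling tower must be reduced from 96 to 88.98 dB SPL: IL = 7.02 dB.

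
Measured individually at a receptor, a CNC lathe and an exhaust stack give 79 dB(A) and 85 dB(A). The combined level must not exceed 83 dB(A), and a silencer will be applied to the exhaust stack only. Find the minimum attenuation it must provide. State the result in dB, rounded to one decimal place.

Everything except the exhaust stack sums to 10^(79/10) = 7.943e+07 in linear terms, 79.00 dB(A).
The limit corresponds to 10^(83/10) = 1.995e+08; subtracting the fixed part leaves 1.201e+08 for the exhaust stack, i.e. 80.80 dB(A).
So the exhaust stack must be reduced from 85 to 80.80 dB(A): IL = 4.20 dB.

4.2 dB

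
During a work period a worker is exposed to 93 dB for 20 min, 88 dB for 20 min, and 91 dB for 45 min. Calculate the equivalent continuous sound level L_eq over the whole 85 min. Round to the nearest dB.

L_eq = 10·log₁₀[(1/T)·Σ tᵢ·10^(Lᵢ/10)] with T = 85 min.
Σ tᵢ·10^(Lᵢ/10) = 20·10^(93/10) + 20·10^(88/10) + 45·10^(91/10) = 1.092e+11.
L_eq = 10·log₁₀(1.092e+11/85) = 91.09 dB.

91 dB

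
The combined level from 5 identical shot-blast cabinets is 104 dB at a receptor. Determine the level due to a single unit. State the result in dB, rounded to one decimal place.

97.0 dB

For N identical incoherent sources L_total = L₁ + 10·log₁₀ N, so L₁ = 104 − 10·log₁₀(5) = 104 − 6.990.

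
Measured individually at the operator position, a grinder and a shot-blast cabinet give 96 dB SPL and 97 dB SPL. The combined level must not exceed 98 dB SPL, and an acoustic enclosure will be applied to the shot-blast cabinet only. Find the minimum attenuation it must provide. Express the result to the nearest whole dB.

The untreated sources together contribute 10^(96/10) = 3.981e+09, i.e. 96.00 dB SPL.
To meet 98 dB SPL overall, the treated shot-blast cabinet may contribute at most 10^(98/10) − 3.981e+09 = 2.329e+09, i.e. 93.67 dB SPL.
Required insertion loss = 97 − 93.67 = 3.33 dB.

3 dB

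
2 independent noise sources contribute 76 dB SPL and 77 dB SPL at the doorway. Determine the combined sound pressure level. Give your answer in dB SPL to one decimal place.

79.5 dB SPL

Incoherent sources combine by intensity addition: L_total = 10·log₁₀(Σ 10^(L_i/10)).
Σ 10^(L/10) = 10^(76/10) + 10^(77/10) = 8.993e+07.
L_total = 10·log₁₀(8.993e+07) = 79.54 dB SPL.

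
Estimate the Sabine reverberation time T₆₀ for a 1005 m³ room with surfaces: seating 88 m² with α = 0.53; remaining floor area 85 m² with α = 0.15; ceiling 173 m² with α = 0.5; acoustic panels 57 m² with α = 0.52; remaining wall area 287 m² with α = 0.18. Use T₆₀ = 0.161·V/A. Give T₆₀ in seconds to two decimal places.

0.71 s

A = Σ Sᵢαᵢ = 88·0.53 + 85·0.15 + 173·0.5 + 57·0.52 + 287·0.18 = 227.19 m².
T₆₀ = 0.161·V/A = 0.161·1005/227.19 = 0.712 s.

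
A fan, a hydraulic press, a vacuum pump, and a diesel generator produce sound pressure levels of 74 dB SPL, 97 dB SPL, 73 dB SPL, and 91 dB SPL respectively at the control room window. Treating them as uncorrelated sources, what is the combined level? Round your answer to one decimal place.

For uncorrelated sources the intensities add, so convert each level to linear form, sum, and take 10·log₁₀ of the total.
Σ 10^(L/10) = 10^(74/10) + 10^(97/10) + 10^(73/10) + 10^(91/10) = 6.316e+09.
L_total = 10·log₁₀(6.316e+09) = 98.00 dB SPL.

98.0 dB SPL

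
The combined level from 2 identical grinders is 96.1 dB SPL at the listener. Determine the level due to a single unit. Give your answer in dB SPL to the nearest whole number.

For N identical incoherent sources L_total = L₁ + 10·log₁₀ N, so L₁ = 96.1 − 10·log₁₀(2) = 96.1 − 3.010.

93 dB SPL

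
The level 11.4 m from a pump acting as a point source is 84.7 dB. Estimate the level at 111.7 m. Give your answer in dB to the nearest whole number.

65 dB

For a point source, L₂ = L₁ − 20·log₁₀(r₂/r₁).
L₂ = 84.7 − 20·log₁₀(111.7/11.4) = 84.7 − 19.823 = 64.88 dB.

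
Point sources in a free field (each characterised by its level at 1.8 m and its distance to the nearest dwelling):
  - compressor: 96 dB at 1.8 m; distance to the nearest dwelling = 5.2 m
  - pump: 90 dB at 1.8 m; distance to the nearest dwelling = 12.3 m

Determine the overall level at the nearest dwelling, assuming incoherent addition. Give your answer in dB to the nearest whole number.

87 dB

Propagate each source to the receiver with L = L_ref − 20·log₁₀(r/r_ref), then add intensities.
compressor: 96 − 20·log₁₀(5.2/1.8) = 96 − 9.21 = 86.79 dB.
pump: 90 − 20·log₁₀(12.3/1.8) = 90 − 16.69 = 73.31 dB.
Σ 10^(L/10) = 4.984e+08 → L_total = 10·log₁₀(4.984e+08) = 86.98 dB.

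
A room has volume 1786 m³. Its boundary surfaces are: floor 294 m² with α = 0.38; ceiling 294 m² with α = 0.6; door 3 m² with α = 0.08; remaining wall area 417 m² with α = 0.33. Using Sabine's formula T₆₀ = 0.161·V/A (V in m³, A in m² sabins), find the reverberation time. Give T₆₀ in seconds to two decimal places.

0.68 s

Summing Sᵢαᵢ: 294·0.38 + 294·0.6 + 3·0.08 + 417·0.33 = 425.97 m².
T₆₀ = 0.161 × 1786 / 425.97 = 0.675 s.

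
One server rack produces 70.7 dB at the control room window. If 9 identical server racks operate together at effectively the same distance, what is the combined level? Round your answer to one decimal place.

With 9 equal, uncorrelated contributions the intensity is 9× that of one unit, giving a rise of 10·log₁₀ 9.
L_total = 70.7 + 10·log₁₀(9) = 70.7 + 9.542 = 80.24 dB.

80.2 dB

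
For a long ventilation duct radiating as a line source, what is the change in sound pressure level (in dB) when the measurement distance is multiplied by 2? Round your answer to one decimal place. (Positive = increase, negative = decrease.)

Line-source spreading: ΔL = −10·log₁₀(r₂/r₁).
ΔL = −10·log₁₀(2) = -3.01 dB.

-3.0 dB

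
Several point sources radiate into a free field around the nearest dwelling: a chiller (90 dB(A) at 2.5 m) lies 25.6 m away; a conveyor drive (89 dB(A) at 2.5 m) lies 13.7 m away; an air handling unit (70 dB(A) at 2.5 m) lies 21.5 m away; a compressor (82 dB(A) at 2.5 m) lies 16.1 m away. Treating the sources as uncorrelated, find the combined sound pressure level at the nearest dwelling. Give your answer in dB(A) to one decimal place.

Propagate each source to the receiver with L = L_ref − 20·log₁₀(r/r_ref), then add intensities.
chiller: 90 − 20·log₁₀(25.6/2.5) = 90 − 20.21 = 69.79 dB(A).
conveyor drive: 89 − 20·log₁₀(13.7/2.5) = 89 − 14.78 = 74.22 dB(A).
air handling unit: 70 − 20·log₁₀(21.5/2.5) = 70 − 18.69 = 51.31 dB(A).
compressor: 82 − 20·log₁₀(16.1/2.5) = 82 − 16.18 = 65.82 dB(A).
Σ 10^(L/10) = 3.994e+07 → L_total = 10·log₁₀(3.994e+07) = 76.01 dB(A).

76.0 dB(A)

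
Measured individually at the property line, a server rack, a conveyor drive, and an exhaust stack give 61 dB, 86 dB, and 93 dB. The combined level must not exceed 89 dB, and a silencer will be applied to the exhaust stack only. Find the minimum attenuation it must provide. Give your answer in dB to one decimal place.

Fixed contribution from the other sources: Σ 10^(L/10) = 10^(61/10) + 10^(86/10) = 3.994e+08 (86.01 dB).
The limit corresponds to 10^(89/10) = 7.943e+08; subtracting the fixed part leaves 3.950e+08 for the exhaust stack, i.e. 85.97 dB.
Required insertion loss = 93 − 85.97 = 7.03 dB.

7.0 dB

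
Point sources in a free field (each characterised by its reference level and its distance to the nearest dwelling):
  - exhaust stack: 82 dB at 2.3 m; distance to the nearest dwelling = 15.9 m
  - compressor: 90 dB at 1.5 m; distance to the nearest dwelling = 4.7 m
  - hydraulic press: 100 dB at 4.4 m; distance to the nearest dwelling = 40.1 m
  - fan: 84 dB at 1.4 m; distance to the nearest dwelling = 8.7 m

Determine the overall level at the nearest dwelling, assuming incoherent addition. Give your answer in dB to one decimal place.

83.7 dB

First find each source's level at the receiver (point-source: −20·log₁₀(r/r_ref)), then combine on an intensity basis.
exhaust stack: 82 − 20·log₁₀(15.9/2.3) = 82 − 16.79 = 65.21 dB.
compressor: 90 − 20·log₁₀(4.7/1.5) = 90 − 9.92 = 80.08 dB.
hydraulic press: 100 − 20·log₁₀(40.1/4.4) = 100 − 19.19 = 80.81 dB.
fan: 84 − 20·log₁₀(8.7/1.4) = 84 − 15.87 = 68.13 dB.
Σ 10^(L/10) = 2.321e+08 → L_total = 10·log₁₀(2.321e+08) = 83.66 dB.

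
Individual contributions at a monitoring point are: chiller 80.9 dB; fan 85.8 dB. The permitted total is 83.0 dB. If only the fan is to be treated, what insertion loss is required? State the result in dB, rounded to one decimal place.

Everything except the fan sums to 10^(80.9/10) = 1.230e+08 in linear terms, 80.90 dB.
The limit corresponds to 10^(83.0/10) = 1.995e+08; subtracting the fixed part leaves 7.650e+07 for the fan, i.e. 78.84 dB.
So the fan must be reduced from 85.8 to 78.84 dB: IL = 6.96 dB.

7.0 dB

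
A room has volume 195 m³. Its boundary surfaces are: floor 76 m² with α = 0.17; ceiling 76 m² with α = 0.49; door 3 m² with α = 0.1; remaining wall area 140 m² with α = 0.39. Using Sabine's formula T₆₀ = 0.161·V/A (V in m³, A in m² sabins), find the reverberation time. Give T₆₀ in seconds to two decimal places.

0.30 s

Summing Sᵢαᵢ: 76·0.17 + 76·0.49 + 3·0.1 + 140·0.39 = 105.06 m².
T₆₀ = 0.161 × 195 / 105.06 = 0.299 s.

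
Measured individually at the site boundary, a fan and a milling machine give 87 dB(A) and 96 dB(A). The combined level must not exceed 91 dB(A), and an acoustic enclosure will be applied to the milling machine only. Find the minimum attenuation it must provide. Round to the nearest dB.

7 dB

The untreated sources together contribute 10^(87/10) = 5.012e+08, i.e. 87.00 dB(A).
The limit corresponds to 10^(91/10) = 1.259e+09; subtracting the fixed part leaves 7.577e+08 for the milling machine, i.e. 88.80 dB(A).
So the milling machine must be reduced from 96 to 88.80 dB(A): IL = 7.20 dB.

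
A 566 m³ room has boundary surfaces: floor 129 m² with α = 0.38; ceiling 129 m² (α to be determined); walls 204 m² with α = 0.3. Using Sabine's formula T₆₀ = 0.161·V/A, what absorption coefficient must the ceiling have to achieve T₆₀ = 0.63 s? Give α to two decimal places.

From T₆₀ = 0.161·V/A, the target T₆₀ = 0.63 s needs A = 0.161·566/0.63 = 144.64 m².
Absorption from the other surfaces = 129·0.38 + 204·0.3 = 110.22 m², so the ceiling must supply 34.42 m² over 129 m².
α = 34.42/129 = 0.267.

0.27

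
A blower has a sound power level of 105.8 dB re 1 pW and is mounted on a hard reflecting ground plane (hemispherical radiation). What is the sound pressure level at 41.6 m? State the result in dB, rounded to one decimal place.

65.4 dB

L_p = L_w − 10·log₁₀(2π·r²) with r = 41.6 m.
2π·r² = 1.087e+04 m², 10·log₁₀ of that is 40.364 dB.
L_p = 105.8 − 40.364 = 65.44 dB.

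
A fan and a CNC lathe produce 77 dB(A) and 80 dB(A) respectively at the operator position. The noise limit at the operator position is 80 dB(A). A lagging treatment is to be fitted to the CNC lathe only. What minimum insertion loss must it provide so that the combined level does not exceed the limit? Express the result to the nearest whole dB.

Everything except the CNC lathe sums to 10^(77/10) = 5.012e+07 in linear terms, 77.00 dB(A).
The limit corresponds to 10^(80/10) = 1.000e+08; subtracting the fixed part leaves 4.988e+07 for the CNC lathe, i.e. 76.98 dB(A).
Required insertion loss = 80 − 76.98 = 3.02 dB.

3 dB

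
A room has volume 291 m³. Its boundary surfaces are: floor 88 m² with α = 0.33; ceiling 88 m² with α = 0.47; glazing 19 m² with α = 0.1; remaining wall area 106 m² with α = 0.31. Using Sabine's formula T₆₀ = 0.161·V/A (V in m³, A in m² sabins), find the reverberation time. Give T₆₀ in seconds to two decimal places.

A = Σ Sᵢαᵢ = 88·0.33 + 88·0.47 + 19·0.1 + 106·0.31 = 105.16 m².
T₆₀ = 0.161·V/A = 0.161·291/105.16 = 0.446 s.

0.45 s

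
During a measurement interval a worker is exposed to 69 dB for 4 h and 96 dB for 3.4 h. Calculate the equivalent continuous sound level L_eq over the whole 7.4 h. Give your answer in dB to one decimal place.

Weight each interval's intensity by its duration and average over T = 7.4 h:
Σ tᵢ·10^(Lᵢ/10) = 4·10^(69/10) + 3.4·10^(96/10) = 1.357e+10.
L_eq = 10·log₁₀(1.357e+10/7.4) = 92.63 dB.

92.6 dB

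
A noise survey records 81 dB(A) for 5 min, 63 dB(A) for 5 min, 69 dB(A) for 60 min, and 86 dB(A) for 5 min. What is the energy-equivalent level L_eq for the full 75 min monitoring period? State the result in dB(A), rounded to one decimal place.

76.2 dB(A)

The energy average is taken in the linear domain: L_eq = 10·log₁₀[(Σ tᵢ·10^(Lᵢ/10))/T], T = 75 min.
Σ tᵢ·10^(Lᵢ/10) = 5·10^(81/10) + 5·10^(63/10) + 60·10^(69/10) + 5·10^(86/10) = 3.107e+09.
L_eq = 10·log₁₀(3.107e+09/75) = 76.17 dB(A).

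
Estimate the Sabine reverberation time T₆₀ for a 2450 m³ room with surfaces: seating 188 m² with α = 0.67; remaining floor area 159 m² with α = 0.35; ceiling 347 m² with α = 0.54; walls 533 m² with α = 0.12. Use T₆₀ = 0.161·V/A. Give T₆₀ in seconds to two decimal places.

0.91 s

A = Σ Sᵢαᵢ = 188·0.67 + 159·0.35 + 347·0.54 + 533·0.12 = 432.95 m².
T₆₀ = 0.161·V/A = 0.161·2450/432.95 = 0.911 s.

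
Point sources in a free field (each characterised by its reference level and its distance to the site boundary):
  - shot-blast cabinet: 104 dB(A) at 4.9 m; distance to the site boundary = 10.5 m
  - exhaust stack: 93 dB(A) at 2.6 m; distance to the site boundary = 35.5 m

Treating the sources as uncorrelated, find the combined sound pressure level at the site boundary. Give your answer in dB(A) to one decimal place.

97.4 dB(A)

Propagate each source to the receiver with L = L_ref − 20·log₁₀(r/r_ref), then add intensities.
shot-blast cabinet: 104 − 20·log₁₀(10.5/4.9) = 104 − 6.62 = 97.38 dB(A).
exhaust stack: 93 − 20·log₁₀(35.5/2.6) = 93 − 22.71 = 70.29 dB(A).
Σ 10^(L/10) = 5.481e+09 → L_total = 10·log₁₀(5.481e+09) = 97.39 dB(A).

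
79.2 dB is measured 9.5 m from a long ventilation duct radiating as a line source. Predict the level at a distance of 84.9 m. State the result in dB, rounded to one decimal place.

69.7 dB

Cylindrical spreading from a line source gives a 10·log₁₀(r₂/r₁) drop.
L₂ = 79.2 − 10·log₁₀(84.9/9.5) = 79.2 − 9.512 = 69.69 dB.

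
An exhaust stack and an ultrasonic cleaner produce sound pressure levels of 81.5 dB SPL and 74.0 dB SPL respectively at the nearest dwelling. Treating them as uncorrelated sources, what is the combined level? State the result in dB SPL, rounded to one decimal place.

82.2 dB SPL

For uncorrelated sources the intensities add, so convert each level to linear form, sum, and take 10·log₁₀ of the total.
Σ 10^(L/10) = 10^(81.5/10) + 10^(74.0/10) = 1.664e+08.
L_total = 10·log₁₀(1.664e+08) = 82.21 dB SPL.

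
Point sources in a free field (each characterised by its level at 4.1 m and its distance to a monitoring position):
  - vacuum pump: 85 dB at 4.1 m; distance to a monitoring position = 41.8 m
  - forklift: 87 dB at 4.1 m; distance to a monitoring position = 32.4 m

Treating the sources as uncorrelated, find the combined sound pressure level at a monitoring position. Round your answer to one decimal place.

Apply inverse-square spreading to bring every level to the receiver, then sum 10^(L/10).
vacuum pump: 85 − 20·log₁₀(41.8/4.1) = 85 − 20.17 = 64.83 dB.
forklift: 87 − 20·log₁₀(32.4/4.1) = 87 − 17.96 = 69.04 dB.
Σ 10^(L/10) = 1.107e+07 → L_total = 10·log₁₀(1.107e+07) = 70.44 dB.

70.4 dB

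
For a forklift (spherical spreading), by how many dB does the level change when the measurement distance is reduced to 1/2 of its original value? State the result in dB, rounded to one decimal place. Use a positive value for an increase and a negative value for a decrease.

With spherical spreading the level changes by −20·log₁₀(r₂/r₁).
ΔL = −20·log₁₀(0.5) = +6.02 dB.

+6.0 dB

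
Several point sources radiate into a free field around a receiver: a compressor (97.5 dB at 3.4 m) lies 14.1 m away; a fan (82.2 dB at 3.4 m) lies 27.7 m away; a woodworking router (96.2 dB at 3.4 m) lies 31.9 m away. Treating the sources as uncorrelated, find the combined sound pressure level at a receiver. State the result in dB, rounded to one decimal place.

Propagate each source to the receiver with L = L_ref − 20·log₁₀(r/r_ref), then add intensities.
compressor: 97.5 − 20·log₁₀(14.1/3.4) = 97.5 − 12.35 = 85.15 dB.
fan: 82.2 − 20·log₁₀(27.7/3.4) = 82.2 − 18.22 = 63.98 dB.
woodworking router: 96.2 − 20·log₁₀(31.9/3.4) = 96.2 − 19.45 = 76.75 dB.
Σ 10^(L/10) = 3.768e+08 → L_total = 10·log₁₀(3.768e+08) = 85.76 dB.

85.8 dB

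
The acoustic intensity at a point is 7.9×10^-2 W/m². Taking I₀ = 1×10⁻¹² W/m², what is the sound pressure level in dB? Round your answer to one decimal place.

109.0 dB

L = 10·log₁₀(I/I₀) = 10·log₁₀(7.9×10^-2/10⁻¹²) = 10·log₁₀(7.9×10^10).
L = 10·(0.8976 + 10) = 108.98 dB.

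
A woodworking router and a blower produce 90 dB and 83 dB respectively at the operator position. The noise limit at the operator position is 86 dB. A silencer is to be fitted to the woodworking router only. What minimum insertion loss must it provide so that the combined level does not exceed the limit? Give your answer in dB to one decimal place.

Everything except the woodworking router sums to 10^(83/10) = 1.995e+08 in linear terms, 83.00 dB.
To meet 86 dB overall, the treated woodworking router may contribute at most 10^(86/10) − 1.995e+08 = 1.986e+08, i.e. 82.98 dB.
So the woodworking router must be reduced from 90 to 82.98 dB: IL = 7.02 dB.

7.0 dB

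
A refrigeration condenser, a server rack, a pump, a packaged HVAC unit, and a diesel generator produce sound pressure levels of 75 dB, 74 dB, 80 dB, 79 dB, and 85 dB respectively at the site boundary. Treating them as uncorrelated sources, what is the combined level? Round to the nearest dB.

87 dB

For uncorrelated sources the intensities add, so convert each level to linear form, sum, and take 10·log₁₀ of the total.
Σ 10^(L/10) = 10^(75/10) + 10^(74/10) + 10^(80/10) + 10^(79/10) + 10^(85/10) = 5.524e+08.
L_total = 10·log₁₀(5.524e+08) = 87.42 dB.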